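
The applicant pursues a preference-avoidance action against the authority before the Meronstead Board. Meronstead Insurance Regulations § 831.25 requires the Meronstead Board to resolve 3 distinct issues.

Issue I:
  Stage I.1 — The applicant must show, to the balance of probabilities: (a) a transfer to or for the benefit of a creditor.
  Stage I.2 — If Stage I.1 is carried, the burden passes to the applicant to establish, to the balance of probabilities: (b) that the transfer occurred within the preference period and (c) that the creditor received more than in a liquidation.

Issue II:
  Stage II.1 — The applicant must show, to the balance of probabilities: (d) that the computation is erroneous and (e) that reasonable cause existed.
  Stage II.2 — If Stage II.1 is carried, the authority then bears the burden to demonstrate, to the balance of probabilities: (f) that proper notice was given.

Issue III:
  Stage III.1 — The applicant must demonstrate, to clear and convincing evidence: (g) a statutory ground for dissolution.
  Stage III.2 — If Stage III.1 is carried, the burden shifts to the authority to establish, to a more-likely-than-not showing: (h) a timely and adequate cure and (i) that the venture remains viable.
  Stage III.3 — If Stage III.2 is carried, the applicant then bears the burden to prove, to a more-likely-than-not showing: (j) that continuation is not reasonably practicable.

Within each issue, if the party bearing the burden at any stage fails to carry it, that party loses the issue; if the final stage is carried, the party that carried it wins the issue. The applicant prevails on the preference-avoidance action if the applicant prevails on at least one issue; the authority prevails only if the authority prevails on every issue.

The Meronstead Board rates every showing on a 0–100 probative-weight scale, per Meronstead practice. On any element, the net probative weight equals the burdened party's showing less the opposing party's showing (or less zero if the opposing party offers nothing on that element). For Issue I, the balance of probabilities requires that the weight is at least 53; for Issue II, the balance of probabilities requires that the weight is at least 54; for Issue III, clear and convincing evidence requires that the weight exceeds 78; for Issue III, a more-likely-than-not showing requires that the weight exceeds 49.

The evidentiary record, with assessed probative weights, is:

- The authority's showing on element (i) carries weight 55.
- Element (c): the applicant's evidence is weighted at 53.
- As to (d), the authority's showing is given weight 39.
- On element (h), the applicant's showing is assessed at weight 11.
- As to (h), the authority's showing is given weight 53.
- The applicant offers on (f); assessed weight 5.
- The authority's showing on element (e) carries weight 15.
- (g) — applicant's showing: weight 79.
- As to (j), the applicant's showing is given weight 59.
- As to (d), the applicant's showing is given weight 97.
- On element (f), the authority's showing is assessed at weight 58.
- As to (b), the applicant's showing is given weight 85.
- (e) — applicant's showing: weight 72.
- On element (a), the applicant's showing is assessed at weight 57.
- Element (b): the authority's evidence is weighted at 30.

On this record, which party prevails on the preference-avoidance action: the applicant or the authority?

applicant

— Issue I —
Stage I.1 — burden on applicant; standard: the balance of probabilities (weight is at least 53).
    (a): 57 ≥ 53 [met]
  Stage I.1 carried; the burden remains with the applicant.
Stage I.2 — burden on applicant; standard: the balance of probabilities (weight is at least 53).
    (b): 85 − 30 = 55 ≥ 53 [met]
    (c): 53 ≥ 53 [met]
  Stage I.2 carried; the final stage is satisfied.
All stages carried — the applicant prevails on this issue.
— Issue II —
Stage II.1 (applicant, the balance of probabilities, weight is at least 54): (d) net 97−39=58 ≥ 54 — meets; (e) net 72−15=57 ≥ 54 — meets.
  All elements met. The burden passes to the authority.
Stage II.2 (authority, the balance of probabilities, weight is at least 54): (f) net 58−5=53 < 54 — fails.
  Stage II.2 not carried; the authority fails its burden.
The analysis ends at Stage II.2; the applicant prevails on this issue.
— Issue III —
At Stage III.1 the applicant must meet clear and convincing evidence (weight exceeds 78): on (g) the weight is 79, which does exceed 78, so (g) meets the standard.
  Stage III.1 is satisfied; the onus moves to the authority.
At Stage III.2 the authority must meet a more-likely-than-not showing (weight exceeds 49): on (h) the weight is 53 less the opposing 11 gives net 42, which does not exceed 49, so (h) does not meet the standard; on (i) the weight is 55, > 49, so (i) meets the standard.
  Not every element is met, so the authority fails to carry Stage III.2.
The analysis ends at Stage III.2; the applicant prevails on this issue.
Per-issue: Issue I → applicant; Issue II → applicant; Issue III → applicant. The applicant must prevail on at least one issue; overall, the applicant prevails.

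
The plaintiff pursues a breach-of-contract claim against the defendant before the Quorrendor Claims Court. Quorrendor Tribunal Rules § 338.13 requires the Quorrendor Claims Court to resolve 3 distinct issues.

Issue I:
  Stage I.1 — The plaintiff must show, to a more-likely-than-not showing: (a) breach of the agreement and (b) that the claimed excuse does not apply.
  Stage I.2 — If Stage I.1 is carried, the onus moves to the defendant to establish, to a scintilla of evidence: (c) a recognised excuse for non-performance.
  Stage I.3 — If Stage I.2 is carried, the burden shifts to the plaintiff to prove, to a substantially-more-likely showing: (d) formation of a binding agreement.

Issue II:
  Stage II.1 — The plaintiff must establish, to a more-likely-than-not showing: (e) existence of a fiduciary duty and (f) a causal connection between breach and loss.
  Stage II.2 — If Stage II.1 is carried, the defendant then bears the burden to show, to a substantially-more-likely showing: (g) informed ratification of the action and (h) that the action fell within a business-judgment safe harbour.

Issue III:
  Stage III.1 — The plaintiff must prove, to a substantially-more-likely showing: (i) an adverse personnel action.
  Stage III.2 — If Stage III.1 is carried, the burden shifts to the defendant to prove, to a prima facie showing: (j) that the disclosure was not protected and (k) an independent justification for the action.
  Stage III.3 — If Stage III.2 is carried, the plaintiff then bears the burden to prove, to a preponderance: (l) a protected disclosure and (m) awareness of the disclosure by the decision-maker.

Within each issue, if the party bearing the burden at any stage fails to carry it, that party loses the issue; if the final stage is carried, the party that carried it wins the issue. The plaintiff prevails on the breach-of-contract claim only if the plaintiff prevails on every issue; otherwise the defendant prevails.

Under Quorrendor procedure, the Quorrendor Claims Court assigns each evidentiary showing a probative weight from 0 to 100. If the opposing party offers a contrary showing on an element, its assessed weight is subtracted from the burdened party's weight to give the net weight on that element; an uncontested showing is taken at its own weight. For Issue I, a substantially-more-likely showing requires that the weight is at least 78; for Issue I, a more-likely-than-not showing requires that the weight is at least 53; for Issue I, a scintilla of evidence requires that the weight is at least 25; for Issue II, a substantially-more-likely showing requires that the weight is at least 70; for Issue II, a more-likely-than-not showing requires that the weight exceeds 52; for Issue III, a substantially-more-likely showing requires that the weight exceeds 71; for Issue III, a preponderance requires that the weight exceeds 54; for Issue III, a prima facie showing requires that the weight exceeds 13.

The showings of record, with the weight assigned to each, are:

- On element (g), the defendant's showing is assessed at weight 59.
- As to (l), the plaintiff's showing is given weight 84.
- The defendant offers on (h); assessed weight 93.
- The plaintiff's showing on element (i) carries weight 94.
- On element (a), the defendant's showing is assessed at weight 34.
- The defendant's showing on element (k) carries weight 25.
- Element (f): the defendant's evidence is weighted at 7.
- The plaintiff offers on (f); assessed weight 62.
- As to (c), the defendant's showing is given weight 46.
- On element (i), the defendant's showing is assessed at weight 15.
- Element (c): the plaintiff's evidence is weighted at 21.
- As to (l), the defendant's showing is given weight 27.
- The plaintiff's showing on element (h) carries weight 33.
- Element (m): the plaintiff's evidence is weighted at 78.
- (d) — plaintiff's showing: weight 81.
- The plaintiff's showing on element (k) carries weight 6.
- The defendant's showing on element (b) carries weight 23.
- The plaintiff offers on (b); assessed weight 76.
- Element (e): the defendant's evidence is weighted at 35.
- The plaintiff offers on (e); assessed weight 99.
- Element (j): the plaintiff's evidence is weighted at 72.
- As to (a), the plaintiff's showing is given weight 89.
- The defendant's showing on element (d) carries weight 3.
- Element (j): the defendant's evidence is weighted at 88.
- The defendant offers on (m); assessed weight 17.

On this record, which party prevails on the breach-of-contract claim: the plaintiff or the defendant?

— Issue I —
Stage I.1 — burden on plaintiff; standard: a more-likely-than-not showing (weight is at least 53).
    (a): 89 − 34 = 55 ≥ 53 [met]
    (b): 76 − 23 = 53 ≥ 53 [met]
  Stage I.1 carried; the burden shifts to the defendant.
Stage I.2 — burden on defendant; standard: a scintilla of evidence (weight is at least 25).
    (c): 46 − 21 = 25 ≥ 25 [met]
  All elements met. The burden passes to the plaintiff.
Stage I.3 — burden on plaintiff; standard: a substantially-more-likely showing (weight is at least 78).
    (d): 81 − 3 = 78 ≥ 78 [met]
  All elements met at the final stage.
Every stage carried; the plaintiff prevails on this issue.
— Issue II —
Stage II.1 (plaintiff, a more-likely-than-not showing, weight exceeds 52): (e) net 99−35=64 > 52 — meets; (f) net 62−7=55 > 52 — meets.
  Stage II.1 is satisfied; the onus moves to the defendant.
Stage II.2 (defendant, a substantially-more-likely showing, weight is at least 70): (g) 59 < 70 — fails; (h) net 93−33=60 < 70 — fails.
  The defendant does not carry Stage II.2.
So the plaintiff prevails on this issue.
— Issue III —
At Stage III.1 the plaintiff must meet a substantially-more-likely showing (weight exceeds 71): on (i) the weight is 94 less the opposing 15 gives net 79, which does exceed 71, so (i) meets the standard.
  Stage III.1 is satisfied; the onus moves to the defendant.
At Stage III.2 the defendant must meet a prima facie showing (weight exceeds 13): on (j) the weight is 88 less the opposing 72 gives net 16, which does exceed 13, so (j) meets the standard; on (k) the weight is 25 less the opposing 6 gives net 19, which does exceed 13, so (k) meets the standard.
  All elements met. The burden passes to the plaintiff.
At Stage III.3 the plaintiff must meet a preponderance (weight exceeds 54): on (l) the weight is 84 less the opposing 27 gives net 57, > 54, so (l) meets the standard; on (m) the weight is 78 less the opposing 17 gives net 61, which does exceed 54, so (m) meets the standard.
  The plaintiff carries the last stage.
Every stage carried; the plaintiff prevails on this issue.
Per-issue: Issue I → plaintiff; Issue II → plaintiff; Issue III → plaintiff. The plaintiff must prevail on every issue; overall, the plaintiff prevails.

plaintiff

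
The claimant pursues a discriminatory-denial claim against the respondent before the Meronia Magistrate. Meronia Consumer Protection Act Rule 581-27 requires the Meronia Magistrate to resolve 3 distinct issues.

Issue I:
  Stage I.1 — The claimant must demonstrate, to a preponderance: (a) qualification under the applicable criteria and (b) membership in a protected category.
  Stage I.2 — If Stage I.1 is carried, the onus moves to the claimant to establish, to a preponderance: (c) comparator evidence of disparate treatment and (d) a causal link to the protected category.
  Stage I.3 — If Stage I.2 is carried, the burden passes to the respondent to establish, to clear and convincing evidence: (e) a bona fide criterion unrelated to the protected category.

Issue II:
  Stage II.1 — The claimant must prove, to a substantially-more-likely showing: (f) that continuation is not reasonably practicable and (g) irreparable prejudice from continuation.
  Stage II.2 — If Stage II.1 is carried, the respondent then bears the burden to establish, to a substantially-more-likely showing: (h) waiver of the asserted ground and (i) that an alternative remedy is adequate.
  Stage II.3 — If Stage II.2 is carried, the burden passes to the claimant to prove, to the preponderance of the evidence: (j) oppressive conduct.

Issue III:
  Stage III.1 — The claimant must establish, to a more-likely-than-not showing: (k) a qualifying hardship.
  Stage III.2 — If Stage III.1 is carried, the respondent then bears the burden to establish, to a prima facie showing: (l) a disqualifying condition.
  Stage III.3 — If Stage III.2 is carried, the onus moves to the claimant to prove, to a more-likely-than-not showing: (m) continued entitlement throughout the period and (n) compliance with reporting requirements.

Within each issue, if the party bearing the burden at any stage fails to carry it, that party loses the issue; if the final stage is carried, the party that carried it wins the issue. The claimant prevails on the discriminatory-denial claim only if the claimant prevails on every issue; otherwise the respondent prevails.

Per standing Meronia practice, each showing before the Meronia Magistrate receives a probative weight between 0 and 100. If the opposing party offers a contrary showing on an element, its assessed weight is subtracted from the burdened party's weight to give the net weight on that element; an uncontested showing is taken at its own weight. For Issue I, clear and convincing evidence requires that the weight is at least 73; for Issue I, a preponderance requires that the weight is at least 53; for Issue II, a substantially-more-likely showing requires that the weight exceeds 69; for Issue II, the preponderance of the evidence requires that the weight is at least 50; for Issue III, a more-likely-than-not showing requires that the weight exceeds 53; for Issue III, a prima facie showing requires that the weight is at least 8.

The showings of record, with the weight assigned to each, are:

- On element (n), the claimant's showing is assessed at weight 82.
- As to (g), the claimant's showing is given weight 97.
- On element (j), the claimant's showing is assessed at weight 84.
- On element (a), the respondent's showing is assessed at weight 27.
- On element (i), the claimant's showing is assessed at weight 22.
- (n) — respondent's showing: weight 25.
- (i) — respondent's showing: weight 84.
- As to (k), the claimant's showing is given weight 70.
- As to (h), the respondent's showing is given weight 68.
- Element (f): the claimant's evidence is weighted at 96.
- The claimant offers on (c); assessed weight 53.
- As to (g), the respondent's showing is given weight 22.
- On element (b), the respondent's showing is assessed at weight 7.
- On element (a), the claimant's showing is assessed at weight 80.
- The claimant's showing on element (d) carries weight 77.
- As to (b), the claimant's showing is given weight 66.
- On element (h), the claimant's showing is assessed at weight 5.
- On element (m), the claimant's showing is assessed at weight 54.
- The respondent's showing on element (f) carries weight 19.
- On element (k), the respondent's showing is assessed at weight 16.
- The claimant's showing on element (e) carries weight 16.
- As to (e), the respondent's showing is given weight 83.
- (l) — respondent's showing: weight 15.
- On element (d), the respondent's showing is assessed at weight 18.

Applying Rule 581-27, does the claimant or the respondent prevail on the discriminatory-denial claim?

— Issue I —
At Stage I.1 the claimant must meet a preponderance (weight is at least 53): on (a) the weight is 80 less the opposing 27 gives net 53, which does reach 53, so (a) meets the standard; on (b) the weight is 66 less the opposing 7 gives net 59, ≥ 53, so (b) meets the standard.
  Stage I.1 is satisfied; the claimant continues to bear the burden.
At Stage I.2 the claimant must meet a preponderance (weight is at least 53): on (c) the weight is 53, ≥ 53, so (c) meets the standard; on (d) the weight is 77 less the opposing 18 gives net 59, ≥ 53, so (d) meets the standard.
  Stage I.2 carried; the burden shifts to the respondent.
At Stage I.3 the respondent must meet clear and convincing evidence (weight is at least 73): on (e) the weight is 83 less the opposing 16 gives net 67, which does not reach 73, so (e) does not meet the standard.
  Stage I.3 not carried; the respondent fails its burden.
The analysis ends at Stage I.3; the claimant prevails on this issue.
— Issue II —
Stage II.1 (claimant, a substantially-more-likely showing, weight exceeds 69): (f) net 96−19=77 > 69 — meets; (g) net 97−22=75 > 69 — meets.
  Stage II.1 is satisfied; the onus moves to the respondent.
Stage II.2 (respondent, a substantially-more-likely showing, weight exceeds 69): (h) net 68−5=63 ≤ 69 — fails; (i) net 84−22=62 ≤ 69 — fails.
  Not every element is met, so the respondent fails to carry Stage II.2.
So the claimant prevails on this issue.
— Issue III —
Stage III.1 — burden on claimant; standard: a more-likely-than-not showing (weight exceeds 53).
    (k): 70 − 16 = 54 > 53 [met]
  All elements met. The burden passes to the respondent.
Stage III.2 — burden on respondent; standard: a prima facie showing (weight is at least 8).
    (l): 15 ≥ 8 [met]
  Stage III.2 carried; the burden shifts to the claimant.
Stage III.3 — burden on claimant; standard: a more-likely-than-not showing (weight exceeds 53).
    (m): 54 > 53 [met]
    (n): 82 − 25 = 57 > 53 [met]
  The claimant carries the last stage.
With every stage satisfied, the claimant prevails on this issue.
Per-issue: Issue I → claimant; Issue II → claimant; Issue III → claimant. The claimant must prevail on every issue; overall, the claimant prevails.

claimant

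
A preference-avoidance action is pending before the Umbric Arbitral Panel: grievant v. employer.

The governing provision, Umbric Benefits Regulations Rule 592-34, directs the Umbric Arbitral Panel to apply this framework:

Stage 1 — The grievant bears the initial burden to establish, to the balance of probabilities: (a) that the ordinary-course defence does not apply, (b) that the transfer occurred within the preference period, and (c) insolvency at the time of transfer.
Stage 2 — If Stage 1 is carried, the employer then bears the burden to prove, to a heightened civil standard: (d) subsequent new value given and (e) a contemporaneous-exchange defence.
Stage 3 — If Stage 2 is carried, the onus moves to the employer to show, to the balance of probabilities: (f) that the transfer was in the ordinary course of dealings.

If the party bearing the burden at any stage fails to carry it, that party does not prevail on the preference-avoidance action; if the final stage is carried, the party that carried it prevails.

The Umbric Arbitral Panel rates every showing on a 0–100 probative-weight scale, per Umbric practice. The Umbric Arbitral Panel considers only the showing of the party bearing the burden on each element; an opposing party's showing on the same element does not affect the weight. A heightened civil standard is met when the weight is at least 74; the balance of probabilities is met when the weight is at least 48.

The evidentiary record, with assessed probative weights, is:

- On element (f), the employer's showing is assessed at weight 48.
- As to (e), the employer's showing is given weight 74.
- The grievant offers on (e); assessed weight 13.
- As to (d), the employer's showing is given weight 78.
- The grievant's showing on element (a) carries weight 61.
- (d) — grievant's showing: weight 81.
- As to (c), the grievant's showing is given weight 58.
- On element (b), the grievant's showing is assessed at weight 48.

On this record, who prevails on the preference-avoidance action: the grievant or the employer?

Stage 1 — burden on grievant; standard: the balance of probabilities (weight is at least 48).
    (a): 61 ≥ 48 [met]
    (b): 48 ≥ 48 [met]
    (c): 58 ≥ 48 [met]
  Stage 1 carried; the burden shifts to the employer.
Stage 2 — burden on employer; standard: a heightened civil standard (weight is at least 74).
    (d): 78 (grievant's 81 disregarded) ≥ 74 [met]
    (e): 74 (grievant's 13 disregarded) ≥ 74 [met]
  Stage 2 carried; the burden remains with the employer.
Stage 3 — burden on employer; standard: the balance of probabilities (weight is at least 48).
    (f): 48 ≥ 48 [met]
  The employer carries the last stage.
With every stage satisfied, the employer prevails.

employer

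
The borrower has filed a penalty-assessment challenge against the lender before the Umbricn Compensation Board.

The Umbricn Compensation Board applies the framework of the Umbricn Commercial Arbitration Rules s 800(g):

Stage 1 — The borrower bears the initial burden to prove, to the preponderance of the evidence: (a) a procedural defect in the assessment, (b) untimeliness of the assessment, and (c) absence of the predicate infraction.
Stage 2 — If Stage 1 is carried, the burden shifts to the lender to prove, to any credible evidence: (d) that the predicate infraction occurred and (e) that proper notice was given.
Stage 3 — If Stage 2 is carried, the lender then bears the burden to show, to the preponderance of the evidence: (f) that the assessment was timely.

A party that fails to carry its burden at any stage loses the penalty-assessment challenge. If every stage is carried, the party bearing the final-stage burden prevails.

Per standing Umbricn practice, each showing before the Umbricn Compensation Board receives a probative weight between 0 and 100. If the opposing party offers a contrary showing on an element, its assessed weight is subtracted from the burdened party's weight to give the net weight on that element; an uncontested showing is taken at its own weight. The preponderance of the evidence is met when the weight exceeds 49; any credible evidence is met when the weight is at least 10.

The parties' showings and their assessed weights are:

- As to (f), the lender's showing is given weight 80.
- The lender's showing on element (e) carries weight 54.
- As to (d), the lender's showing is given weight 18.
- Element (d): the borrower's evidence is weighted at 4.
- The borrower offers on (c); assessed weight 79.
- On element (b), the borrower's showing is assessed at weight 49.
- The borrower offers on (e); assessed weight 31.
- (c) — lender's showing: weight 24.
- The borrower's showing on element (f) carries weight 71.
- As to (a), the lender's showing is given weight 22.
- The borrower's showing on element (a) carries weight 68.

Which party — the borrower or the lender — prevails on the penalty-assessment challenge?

lender

Stage 1 (borrower, the preponderance of the evidence, weight exceeds 49): (a) net 68−22=46 ≤ 49 — fails; (b) 49 ≤ 49 — fails; (c) net 79−24=55 > 49 — meets.
  Stage 1 not carried; the borrower fails its burden.
So the lender prevails.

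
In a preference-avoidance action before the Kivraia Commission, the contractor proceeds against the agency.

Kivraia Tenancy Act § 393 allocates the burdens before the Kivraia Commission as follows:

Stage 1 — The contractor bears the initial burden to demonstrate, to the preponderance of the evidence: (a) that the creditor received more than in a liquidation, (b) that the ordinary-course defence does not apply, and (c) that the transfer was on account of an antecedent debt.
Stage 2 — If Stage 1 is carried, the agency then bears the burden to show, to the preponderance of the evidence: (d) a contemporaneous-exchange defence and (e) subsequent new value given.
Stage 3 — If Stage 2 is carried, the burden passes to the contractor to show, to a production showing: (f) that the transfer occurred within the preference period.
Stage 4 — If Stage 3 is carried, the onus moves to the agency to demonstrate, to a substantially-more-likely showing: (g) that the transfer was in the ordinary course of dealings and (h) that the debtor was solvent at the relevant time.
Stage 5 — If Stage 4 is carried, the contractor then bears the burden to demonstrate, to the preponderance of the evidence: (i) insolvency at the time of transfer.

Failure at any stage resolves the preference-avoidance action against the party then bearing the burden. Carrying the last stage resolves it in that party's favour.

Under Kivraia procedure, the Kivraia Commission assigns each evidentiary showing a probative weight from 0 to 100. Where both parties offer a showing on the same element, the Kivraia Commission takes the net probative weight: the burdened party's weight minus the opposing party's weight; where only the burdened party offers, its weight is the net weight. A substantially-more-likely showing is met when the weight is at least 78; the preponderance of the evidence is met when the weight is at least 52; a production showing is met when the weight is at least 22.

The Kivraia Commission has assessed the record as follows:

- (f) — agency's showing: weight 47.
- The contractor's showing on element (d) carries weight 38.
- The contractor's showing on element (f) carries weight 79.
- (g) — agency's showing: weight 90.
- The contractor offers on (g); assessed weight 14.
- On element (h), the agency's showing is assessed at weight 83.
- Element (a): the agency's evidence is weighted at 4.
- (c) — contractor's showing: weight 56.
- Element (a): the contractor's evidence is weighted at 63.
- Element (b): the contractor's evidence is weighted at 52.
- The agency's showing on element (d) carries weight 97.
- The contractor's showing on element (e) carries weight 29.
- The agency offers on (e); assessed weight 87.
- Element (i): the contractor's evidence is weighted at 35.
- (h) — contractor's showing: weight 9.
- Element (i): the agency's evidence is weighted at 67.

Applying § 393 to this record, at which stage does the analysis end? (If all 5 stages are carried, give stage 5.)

Stage 1 — burden on contractor; standard: the preponderance of the evidence (weight is at least 52).
    (a): 63 − 4 = 59 ≥ 52 [met]
    (b): 52 ≥ 52 [met]
    (c): 56 ≥ 52 [met]
  The contractor carries Stage 1; the agency now bears the burden.
Stage 2 — burden on agency; standard: the preponderance of the evidence (weight is at least 52).
    (d): 97 − 38 = 59 ≥ 52 [met]
    (e): 87 − 29 = 58 ≥ 52 [met]
  Stage 2 is satisfied; the onus moves to the contractor.
Stage 3 — burden on contractor; standard: a production showing (weight is at least 22).
    (f): 79 − 47 = 32 ≥ 22 [met]
  The contractor carries Stage 3; the agency now bears the burden.
Stage 4 — burden on agency; standard: a substantially-more-likely showing (weight is at least 78).
    (g): 90 − 14 = 76 < 78 [not met]
    (h): 83 − 9 = 74 < 78 [not met]
  Not every element is met, so the agency fails to carry Stage 4.
So the contractor prevails.

stage 4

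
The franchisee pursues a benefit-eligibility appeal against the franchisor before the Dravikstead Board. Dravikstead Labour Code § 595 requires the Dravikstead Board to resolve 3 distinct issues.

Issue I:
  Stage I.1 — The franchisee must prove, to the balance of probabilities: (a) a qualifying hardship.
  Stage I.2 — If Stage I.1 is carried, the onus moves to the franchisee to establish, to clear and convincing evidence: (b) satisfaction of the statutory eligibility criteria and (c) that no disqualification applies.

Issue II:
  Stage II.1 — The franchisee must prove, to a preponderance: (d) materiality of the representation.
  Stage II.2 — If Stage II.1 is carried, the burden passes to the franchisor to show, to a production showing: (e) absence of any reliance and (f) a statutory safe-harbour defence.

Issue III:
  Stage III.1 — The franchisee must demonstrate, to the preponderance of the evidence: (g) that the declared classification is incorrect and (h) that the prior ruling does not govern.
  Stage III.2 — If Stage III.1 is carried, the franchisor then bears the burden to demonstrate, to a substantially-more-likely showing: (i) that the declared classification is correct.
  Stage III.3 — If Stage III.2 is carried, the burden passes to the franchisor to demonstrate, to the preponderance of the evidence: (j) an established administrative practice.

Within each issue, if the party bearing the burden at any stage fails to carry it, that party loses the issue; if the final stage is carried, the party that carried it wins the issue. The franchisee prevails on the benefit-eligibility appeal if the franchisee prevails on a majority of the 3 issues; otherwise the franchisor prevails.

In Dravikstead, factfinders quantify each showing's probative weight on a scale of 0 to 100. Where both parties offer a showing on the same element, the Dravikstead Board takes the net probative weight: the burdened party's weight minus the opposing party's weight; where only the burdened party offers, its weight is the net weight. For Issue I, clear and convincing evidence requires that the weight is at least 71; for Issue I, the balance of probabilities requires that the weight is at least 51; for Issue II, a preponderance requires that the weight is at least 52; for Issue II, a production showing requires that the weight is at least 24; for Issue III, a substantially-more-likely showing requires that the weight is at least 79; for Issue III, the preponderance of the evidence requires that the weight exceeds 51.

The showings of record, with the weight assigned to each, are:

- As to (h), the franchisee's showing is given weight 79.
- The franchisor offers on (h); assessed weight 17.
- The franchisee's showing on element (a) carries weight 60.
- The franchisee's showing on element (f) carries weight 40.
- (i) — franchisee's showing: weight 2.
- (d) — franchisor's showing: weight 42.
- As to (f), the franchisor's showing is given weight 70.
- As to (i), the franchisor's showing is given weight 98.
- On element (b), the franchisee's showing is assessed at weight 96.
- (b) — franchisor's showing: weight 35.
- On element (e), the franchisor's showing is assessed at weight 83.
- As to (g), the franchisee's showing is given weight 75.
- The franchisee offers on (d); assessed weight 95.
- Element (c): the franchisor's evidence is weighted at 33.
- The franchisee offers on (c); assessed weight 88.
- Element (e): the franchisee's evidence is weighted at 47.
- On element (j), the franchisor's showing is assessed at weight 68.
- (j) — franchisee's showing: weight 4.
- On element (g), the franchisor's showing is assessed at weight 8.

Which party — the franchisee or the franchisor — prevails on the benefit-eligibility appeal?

— Issue I —
Stage I.1 (franchisee, the balance of probabilities, weight is at least 51): (a) 60 ≥ 51 — meets.
  All elements met. The franchisee retains the burden for Stage I.2.
Stage I.2 (franchisee, clear and convincing evidence, weight is at least 71): (b) net 96−35=61 < 71 — fails; (c) net 88−33=55 < 71 — fails.
  Not every element is met, so the franchisee fails to carry Stage I.2.
The franchisor prevails on this issue.
— Issue II —
At Stage II.1 the franchisee must meet a preponderance (weight is at least 52): on (d) the weight is 95 less the opposing 42 gives net 53, which does reach 52, so (d) meets the standard.
  The franchisee carries Stage II.1; the franchisor now bears the burden.
At Stage II.2 the franchisor must meet a production showing (weight is at least 24): on (e) the weight is 83 less the opposing 47 gives net 36, ≥ 24, so (e) meets the standard; on (f) the weight is 70 less the opposing 40 gives net 30, ≥ 24, so (f) meets the standard.
  Stage II.2 carried; the final stage is satisfied.
All stages carried — the franchisor prevails on this issue.
— Issue III —
Stage III.1 — burden on franchisee; standard: the preponderance of the evidence (weight exceeds 51).
    (g): 75 − 8 = 67 > 51 [met]
    (h): 79 − 17 = 62 > 51 [met]
  The franchisee carries Stage III.1; the franchisor now bears the burden.
Stage III.2 — burden on franchisor; standard: a substantially-more-likely showing (weight is at least 79).
    (i): 98 − 2 = 96 ≥ 79 [met]
  Stage III.2 carried; the burden remains with the franchisor.
Stage III.3 — burden on franchisor; standard: the preponderance of the evidence (weight exceeds 51).
    (j): 68 − 4 = 64 > 51 [met]
  All elements met at the final stage.
All stages carried — the franchisor prevails on this issue.
Per-issue: Issue I → franchisor; Issue II → franchisor; Issue III → franchisor. The franchisee must prevail on a majority of issues; overall, the franchisor prevails.

franchisor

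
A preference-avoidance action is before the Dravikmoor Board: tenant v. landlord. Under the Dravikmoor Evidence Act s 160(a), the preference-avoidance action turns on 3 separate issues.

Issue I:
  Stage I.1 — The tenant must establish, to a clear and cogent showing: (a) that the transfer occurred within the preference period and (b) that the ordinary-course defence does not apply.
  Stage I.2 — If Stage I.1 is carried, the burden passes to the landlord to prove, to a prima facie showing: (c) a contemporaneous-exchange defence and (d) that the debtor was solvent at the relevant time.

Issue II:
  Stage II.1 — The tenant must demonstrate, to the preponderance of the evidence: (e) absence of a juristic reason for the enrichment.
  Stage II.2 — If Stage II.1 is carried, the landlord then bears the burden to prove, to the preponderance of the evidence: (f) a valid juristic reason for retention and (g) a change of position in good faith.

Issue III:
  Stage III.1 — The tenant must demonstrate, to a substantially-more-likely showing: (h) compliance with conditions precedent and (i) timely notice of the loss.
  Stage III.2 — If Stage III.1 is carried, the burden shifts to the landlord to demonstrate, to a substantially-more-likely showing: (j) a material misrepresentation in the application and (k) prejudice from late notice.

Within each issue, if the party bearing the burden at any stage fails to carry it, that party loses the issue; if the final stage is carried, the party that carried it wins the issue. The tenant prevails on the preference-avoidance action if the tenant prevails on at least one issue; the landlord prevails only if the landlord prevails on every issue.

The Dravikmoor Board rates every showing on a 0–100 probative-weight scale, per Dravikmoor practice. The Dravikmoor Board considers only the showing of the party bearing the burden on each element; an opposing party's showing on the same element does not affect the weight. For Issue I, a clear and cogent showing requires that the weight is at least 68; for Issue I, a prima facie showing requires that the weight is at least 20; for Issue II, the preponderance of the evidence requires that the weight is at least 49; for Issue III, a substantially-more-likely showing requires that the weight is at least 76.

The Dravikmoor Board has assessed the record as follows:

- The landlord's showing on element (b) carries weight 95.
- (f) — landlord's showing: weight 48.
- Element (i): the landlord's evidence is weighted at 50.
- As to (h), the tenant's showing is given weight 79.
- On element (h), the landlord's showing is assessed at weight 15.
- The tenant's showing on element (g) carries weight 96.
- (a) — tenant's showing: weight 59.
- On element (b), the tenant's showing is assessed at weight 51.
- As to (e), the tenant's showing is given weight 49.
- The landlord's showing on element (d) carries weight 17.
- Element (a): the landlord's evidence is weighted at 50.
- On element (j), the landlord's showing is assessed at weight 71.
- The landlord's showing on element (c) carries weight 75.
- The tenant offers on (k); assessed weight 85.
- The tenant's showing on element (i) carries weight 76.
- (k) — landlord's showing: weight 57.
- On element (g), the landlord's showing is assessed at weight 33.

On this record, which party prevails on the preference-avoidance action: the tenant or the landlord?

— Issue I —
Stage I.1 — burden on tenant; standard: a clear and cogent showing (weight is at least 68).
    (a): 59 (landlord's 50 disregarded) < 68 [not met]
    (b): 51 (landlord's 95 disregarded) < 68 [not met]
  The tenant does not carry Stage I.1.
So the landlord prevails on this issue.
— Issue II —
Stage II.1 (tenant, the preponderance of the evidence, weight is at least 49): (e) 49 ≥ 49 — meets.
  Stage II.1 carried; the burden shifts to the landlord.
Stage II.2 (landlord, the preponderance of the evidence, weight is at least 49): (f) 48 < 49 — fails; (g) 33 (tenant's 96 disregarded) < 49 — fails.
  Not every element is met, so the landlord fails to carry Stage II.2.
The tenant prevails on this issue.
— Issue III —
At Stage III.1 the tenant must meet a substantially-more-likely showing (weight is at least 76): on (h) the weight is 79 (the landlord's 15 is given no effect), ≥ 76, so (h) meets the standard; on (i) the weight is 76 (the landlord's 50 is given no effect), which does reach 76, so (i) meets the standard.
  Stage III.1 is satisfied; the onus moves to the landlord.
At Stage III.2 the landlord must meet a substantially-more-likely showing (weight is at least 76): on (j) the weight is 71, < 76, so (j) does not meet the standard; on (k) the weight is 57 (the tenant's 85 is given no effect), which does not reach 76, so (k) does not meet the standard.
  Not every element is met, so the landlord fails to carry Stage III.2.
The analysis ends at Stage III.2; the tenant prevails on this issue.
Per-issue: Issue I → landlord; Issue II → tenant; Issue III → tenant. The tenant must prevail on at least one issue; overall, the tenant prevails.

tenant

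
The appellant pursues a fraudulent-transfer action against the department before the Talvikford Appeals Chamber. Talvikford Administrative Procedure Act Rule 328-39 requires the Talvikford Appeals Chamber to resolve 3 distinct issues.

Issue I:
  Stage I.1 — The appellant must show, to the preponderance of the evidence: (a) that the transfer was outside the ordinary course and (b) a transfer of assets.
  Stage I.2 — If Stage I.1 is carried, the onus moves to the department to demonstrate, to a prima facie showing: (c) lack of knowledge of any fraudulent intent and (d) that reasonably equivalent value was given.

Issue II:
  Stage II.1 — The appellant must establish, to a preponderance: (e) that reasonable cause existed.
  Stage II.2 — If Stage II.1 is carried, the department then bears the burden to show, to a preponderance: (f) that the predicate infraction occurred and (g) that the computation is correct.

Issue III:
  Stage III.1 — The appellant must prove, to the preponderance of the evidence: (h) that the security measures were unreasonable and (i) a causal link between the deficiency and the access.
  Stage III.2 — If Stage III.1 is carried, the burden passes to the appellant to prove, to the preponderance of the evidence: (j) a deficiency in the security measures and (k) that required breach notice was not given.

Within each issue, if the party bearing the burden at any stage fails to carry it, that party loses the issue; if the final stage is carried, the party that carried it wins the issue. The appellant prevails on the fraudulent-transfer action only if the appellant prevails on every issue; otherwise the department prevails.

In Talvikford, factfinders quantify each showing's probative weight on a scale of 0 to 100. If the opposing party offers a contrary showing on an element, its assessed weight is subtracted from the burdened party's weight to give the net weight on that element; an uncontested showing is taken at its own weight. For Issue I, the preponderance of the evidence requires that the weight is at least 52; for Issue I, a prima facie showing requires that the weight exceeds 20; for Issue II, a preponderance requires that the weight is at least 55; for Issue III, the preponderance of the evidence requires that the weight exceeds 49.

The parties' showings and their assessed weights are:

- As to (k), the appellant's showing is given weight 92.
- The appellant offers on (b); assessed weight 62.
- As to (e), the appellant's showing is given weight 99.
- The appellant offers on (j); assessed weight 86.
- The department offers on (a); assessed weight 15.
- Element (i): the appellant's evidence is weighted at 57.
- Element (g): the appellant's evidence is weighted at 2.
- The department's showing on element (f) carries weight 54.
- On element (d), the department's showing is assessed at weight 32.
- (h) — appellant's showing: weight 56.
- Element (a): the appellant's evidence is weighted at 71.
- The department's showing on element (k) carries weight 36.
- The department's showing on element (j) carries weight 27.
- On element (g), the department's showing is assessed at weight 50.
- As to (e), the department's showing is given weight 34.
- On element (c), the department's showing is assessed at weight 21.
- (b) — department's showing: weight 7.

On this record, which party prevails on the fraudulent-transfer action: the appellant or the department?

— Issue I —
Stage I.1 (appellant, the preponderance of the evidence, weight is at least 52): (a) net 71−15=56 ≥ 52 — meets; (b) net 62−7=55 ≥ 52 — meets.
  Stage I.1 carried; the burden shifts to the department.
Stage I.2 (department, a prima facie showing, weight exceeds 20): (c) 21 > 20 — meets; (d) 32 > 20 — meets.
  Stage I.2 carried; the final stage is satisfied.
With every stage satisfied, the department prevails on this issue.
— Issue II —
At Stage II.1 the appellant must meet a preponderance (weight is at least 55): on (e) the weight is 99 less the opposing 34 gives net 65, ≥ 55, so (e) meets the standard.
  Stage II.1 carried; the burden shifts to the department.
At Stage II.2 the department must meet a preponderance (weight is at least 55): on (f) the weight is 54, which does not reach 55, so (f) does not meet the standard; on (g) the weight is 50 less the opposing 2 gives net 48, which does not reach 55, so (g) does not meet the standard.
  Not every element is met, so the department fails to carry Stage II.2.
The analysis ends at Stage II.2; the appellant prevails on this issue.
— Issue III —
At Stage III.1 the appellant must meet the preponderance of the evidence (weight exceeds 49): on (h) the weight is 56, > 49, so (h) meets the standard; on (i) the weight is 57, > 49, so (i) meets the standard.
  Stage III.1 is satisfied; the appellant continues to bear the burden.
At Stage III.2 the appellant must meet the preponderance of the evidence (weight exceeds 49): on (j) the weight is 86 less the opposing 27 gives net 59, which does exceed 49, so (j) meets the standard; on (k) the weight is 92 less the opposing 36 gives net 56, > 49, so (k) meets the standard.
  The appellant carries the last stage.
All stages carried — the appellant prevails on this issue.
Per-issue: Issue I → department; Issue II → appellant; Issue III → appellant. The appellant must prevail on every issue; overall, the department prevails.

department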